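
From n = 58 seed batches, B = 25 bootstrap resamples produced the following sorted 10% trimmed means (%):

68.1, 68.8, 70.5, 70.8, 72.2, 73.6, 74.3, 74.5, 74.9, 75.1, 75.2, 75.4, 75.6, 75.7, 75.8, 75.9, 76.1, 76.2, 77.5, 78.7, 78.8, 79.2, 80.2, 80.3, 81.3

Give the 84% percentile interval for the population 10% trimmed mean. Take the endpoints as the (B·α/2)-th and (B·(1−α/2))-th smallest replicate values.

(68.8, 80.2)

α = 0.16; lower rank = 25 × 0.080 = 2; upper rank = 25 × 0.920 = 23.
The 2nd smallest replicate is 68.8; the 23rd is 80.2.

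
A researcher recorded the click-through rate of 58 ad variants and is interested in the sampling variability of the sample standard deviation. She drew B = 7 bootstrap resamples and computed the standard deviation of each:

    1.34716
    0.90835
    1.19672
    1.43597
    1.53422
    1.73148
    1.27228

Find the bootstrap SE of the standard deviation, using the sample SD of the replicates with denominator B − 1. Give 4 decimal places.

Bootstrap SE is the standard deviation of the 7 replicate standard deviations.
Mean of replicates: (1.34716 + 0.90835 + 1.19672 + 1.43597 + 1.53422 + 1.73148 + 1.27228) / 7 = 9.426180 / 7 = 1.346597
Sum of squared deviations: (+0.000563)² + (−0.438247)² + (−0.149877)² + (+0.089373)² + (+0.187623)² + (+0.384883)² + (−0.074317)² = 0.411372
Variance = 0.411372 / 6 = 0.068562
SE* = √0.068562

SE* = 0.2618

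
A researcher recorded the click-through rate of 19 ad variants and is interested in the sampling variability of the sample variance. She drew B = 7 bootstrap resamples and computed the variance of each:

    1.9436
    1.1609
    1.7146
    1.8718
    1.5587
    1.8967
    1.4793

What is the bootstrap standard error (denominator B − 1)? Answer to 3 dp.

SE* = 0.282

Bootstrap SE is the standard deviation of the 7 replicate variances.
Mean of replicates: (1.9436 + 1.1609 + 1.7146 + 1.8718 + 1.5587 + 1.8967 + 1.4793) / 7 = 11.62560 / 7 = 1.66080
Sum of squared deviations: (+0.28280)² + (−0.49990)² + (+0.05380)² + (+0.21100)² + (−0.10210)² + (+0.23590)² + (−0.18150)² = 0.47631
Variance = 0.47631 / 6 = 0.07938
SE* = √0.07938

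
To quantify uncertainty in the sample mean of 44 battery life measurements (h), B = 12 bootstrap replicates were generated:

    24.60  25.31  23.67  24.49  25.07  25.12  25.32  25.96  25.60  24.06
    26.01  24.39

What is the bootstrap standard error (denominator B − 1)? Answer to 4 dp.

SE* = 0.7355

Bootstrap SE is the standard deviation of the 12 replicate means.
Mean of replicates: (24.60 + 25.31 + 23.67 + 24.49 + 25.07 + 25.12 + 25.32 + 25.96 + 25.60 + 24.06 + 26.01 + 24.39) / 12 = 299.60000 / 12 = 24.96667
Sum of squared deviations: (−0.36667)² + (+0.34333)² + (−1.29667)² + (−0.47667)² + (+0.10333)² + (+0.15333)² + (+0.35333)² + (+0.99333)² + (+0.63333)² + (−0.90667)² + (+1.04333)² + (−0.57667)² = 5.95087
Variance = 5.95087 / 11 = 0.54099
SE* = √0.54099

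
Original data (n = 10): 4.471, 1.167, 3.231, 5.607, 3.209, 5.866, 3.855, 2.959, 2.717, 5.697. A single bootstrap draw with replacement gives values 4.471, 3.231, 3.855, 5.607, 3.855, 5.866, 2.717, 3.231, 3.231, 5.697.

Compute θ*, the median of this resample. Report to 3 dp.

θ* = 3.855

Sorted: 2.717, 3.231, 3.231, 3.231, 3.855, 3.855, 4.471, 5.607, 5.697, 5.866
Median = average of the two middle values = 3.855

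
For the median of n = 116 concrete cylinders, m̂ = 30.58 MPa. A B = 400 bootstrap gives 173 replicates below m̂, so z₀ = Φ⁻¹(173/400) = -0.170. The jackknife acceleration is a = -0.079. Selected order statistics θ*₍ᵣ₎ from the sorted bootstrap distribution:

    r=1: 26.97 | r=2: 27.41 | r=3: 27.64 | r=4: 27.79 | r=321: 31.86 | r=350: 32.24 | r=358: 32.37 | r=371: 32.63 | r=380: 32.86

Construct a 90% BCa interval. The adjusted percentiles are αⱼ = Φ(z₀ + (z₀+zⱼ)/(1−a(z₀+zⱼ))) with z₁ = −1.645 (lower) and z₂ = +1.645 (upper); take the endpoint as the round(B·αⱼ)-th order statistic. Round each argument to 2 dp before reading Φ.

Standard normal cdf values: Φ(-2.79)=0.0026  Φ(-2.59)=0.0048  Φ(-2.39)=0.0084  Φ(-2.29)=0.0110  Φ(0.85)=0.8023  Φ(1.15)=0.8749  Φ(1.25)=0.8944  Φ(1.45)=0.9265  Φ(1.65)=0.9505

Lower: z₀ + z₁ = -0.170 + (-1.645) = -1.815; 1 − a(z₀+z₁) = 1 − (-0.079)(-1.815) = 0.8566; argument = -0.170 + (-1.815)/0.8566 = -2.2888 → -2.29.
α₁ = Φ(-2.29) = 0.0110; rank = round(400 × 0.0110) = 4; θ*₍4₎ = 27.79.
Upper: z₀ + z₂ = 1.475; 1 − a(z₀+z₂) = 1.1165; argument = 1.1511 → 1.15; α₂ = 0.8749; rank = 350; θ*₍350₎ = 32.24.

(27.79, 32.24)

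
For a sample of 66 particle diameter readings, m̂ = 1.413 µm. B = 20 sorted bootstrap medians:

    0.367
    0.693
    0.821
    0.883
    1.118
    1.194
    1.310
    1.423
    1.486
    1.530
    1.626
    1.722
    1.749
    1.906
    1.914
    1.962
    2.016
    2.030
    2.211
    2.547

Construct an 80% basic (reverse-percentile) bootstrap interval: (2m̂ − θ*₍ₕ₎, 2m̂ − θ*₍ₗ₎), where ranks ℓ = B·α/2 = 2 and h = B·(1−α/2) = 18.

Percentile endpoints at ranks 2 and 18: θ*₍2₎ = 0.693, θ*₍18₎ = 2.030.
Basic interval reflects these around m̂:
  lower = 2 × 1.413 − 2.030 = 0.796
  upper = 2 × 1.413 − 0.693 = 2.133

(0.796, 2.133)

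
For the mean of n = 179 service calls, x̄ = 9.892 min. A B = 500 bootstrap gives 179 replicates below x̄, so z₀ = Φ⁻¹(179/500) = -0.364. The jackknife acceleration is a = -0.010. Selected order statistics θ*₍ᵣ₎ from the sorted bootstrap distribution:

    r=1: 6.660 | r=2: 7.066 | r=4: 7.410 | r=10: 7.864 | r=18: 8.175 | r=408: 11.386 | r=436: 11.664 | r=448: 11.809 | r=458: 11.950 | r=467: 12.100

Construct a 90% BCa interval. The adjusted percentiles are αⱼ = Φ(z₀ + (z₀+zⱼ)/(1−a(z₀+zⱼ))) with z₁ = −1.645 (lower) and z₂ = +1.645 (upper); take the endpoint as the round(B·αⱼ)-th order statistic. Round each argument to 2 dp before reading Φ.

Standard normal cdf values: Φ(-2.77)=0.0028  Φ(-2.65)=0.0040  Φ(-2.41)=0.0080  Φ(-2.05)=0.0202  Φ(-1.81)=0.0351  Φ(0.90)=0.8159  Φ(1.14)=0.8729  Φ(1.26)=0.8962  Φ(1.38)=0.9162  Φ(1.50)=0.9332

Lower: z₀ + z₁ = -0.364 + (-1.645) = -2.009; 1 − a(z₀+z₁) = 1 − (-0.010)(-2.009) = 0.9799; argument = -0.364 + (-2.009)/0.9799 = -2.4142 → -2.41.
α₁ = Φ(-2.41) = 0.0080; rank = round(500 × 0.0080) = 4; θ*₍4₎ = 7.410.
Upper: z₀ + z₂ = 1.281; 1 − a(z₀+z₂) = 1.0128; argument = 0.9008 → 0.90; α₂ = 0.8159; rank = 408; θ*₍408₎ = 11.386.

(7.410, 11.386)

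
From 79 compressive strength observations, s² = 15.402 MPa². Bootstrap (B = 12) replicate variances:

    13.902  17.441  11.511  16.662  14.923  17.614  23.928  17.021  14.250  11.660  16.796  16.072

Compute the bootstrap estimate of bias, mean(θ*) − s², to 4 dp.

bias = +0.5797

mean(θ*) = (13.902 + 17.441 + 11.511 + 16.662 + 14.923 + 17.614 + 23.928 + 17.021 + 14.250 + 11.660 + 16.796 + 16.072) / 12 = 15.98167
bias = 15.98167 − 15.402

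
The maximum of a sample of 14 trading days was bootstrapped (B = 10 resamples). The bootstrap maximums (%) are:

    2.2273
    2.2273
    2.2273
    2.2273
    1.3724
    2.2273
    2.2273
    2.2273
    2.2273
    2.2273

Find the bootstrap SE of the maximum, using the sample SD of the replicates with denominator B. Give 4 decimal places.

SE* = 0.2565

Bootstrap SE is the standard deviation of the 10 replicate maximums.
Mean of replicates: (2.2273 + 2.2273 + 2.2273 + 2.2273 + 1.3724 + 2.2273 + 2.2273 + 2.2273 + 2.2273 + 2.2273) / 10 = 21.41810 / 10 = 2.14181
Sum of squared deviations: (+0.08549)² + (+0.08549)² + (+0.08549)² + (+0.08549)² + (−0.76941)² + (+0.08549)² + (+0.08549)² + (+0.08549)² + (+0.08549)² + (+0.08549)² = 0.65777
Variance = 0.65777 / 10 = 0.06578
SE* = √0.06578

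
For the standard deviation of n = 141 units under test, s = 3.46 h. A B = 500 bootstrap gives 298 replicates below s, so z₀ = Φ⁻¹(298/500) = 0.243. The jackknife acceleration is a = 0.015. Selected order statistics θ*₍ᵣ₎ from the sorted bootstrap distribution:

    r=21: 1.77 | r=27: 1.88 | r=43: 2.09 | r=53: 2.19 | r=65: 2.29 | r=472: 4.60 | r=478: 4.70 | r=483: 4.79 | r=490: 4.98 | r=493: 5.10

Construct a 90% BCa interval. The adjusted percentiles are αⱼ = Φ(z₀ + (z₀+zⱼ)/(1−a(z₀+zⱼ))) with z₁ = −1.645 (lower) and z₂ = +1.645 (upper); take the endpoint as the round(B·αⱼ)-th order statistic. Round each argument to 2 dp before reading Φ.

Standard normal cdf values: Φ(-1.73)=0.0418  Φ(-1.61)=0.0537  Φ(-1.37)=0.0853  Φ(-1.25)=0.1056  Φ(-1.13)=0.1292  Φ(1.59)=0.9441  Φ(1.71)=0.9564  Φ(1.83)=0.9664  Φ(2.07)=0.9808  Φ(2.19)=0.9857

(2.29, 5.10)

Lower: z₀ + z₁ = 0.243 + (-1.645) = -1.402; 1 − a(z₀+z₁) = 1 − (0.015)(-1.402) = 1.0210; argument = 0.243 + (-1.402)/1.0210 = -1.1301 → -1.13.
α₁ = Φ(-1.13) = 0.1292; rank = round(500 × 0.1292) = 65; θ*₍65₎ = 2.29.
Upper: z₀ + z₂ = 1.888; 1 − a(z₀+z₂) = 0.9717; argument = 2.1860 → 2.19; α₂ = 0.9857; rank = 493; θ*₍493₎ = 5.10.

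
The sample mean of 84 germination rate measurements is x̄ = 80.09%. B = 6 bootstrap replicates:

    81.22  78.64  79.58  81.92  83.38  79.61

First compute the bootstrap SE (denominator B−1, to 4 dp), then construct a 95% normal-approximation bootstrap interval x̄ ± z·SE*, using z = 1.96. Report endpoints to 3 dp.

Mean of replicates = 80.7250; sum of squared deviations = 15.6235; SE* = √(15.6235/5) = 1.7677
Margin = 1.96 × 1.7677 = 3.4647
Interval: 80.09 ± 3.4647

(76.625, 83.555)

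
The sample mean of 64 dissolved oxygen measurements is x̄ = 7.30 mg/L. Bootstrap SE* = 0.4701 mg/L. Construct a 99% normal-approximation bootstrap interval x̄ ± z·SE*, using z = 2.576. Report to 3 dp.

Margin = 2.576 × 0.4701 = 1.2110
Interval: 7.30 ± 1.2110

(6.089, 8.511)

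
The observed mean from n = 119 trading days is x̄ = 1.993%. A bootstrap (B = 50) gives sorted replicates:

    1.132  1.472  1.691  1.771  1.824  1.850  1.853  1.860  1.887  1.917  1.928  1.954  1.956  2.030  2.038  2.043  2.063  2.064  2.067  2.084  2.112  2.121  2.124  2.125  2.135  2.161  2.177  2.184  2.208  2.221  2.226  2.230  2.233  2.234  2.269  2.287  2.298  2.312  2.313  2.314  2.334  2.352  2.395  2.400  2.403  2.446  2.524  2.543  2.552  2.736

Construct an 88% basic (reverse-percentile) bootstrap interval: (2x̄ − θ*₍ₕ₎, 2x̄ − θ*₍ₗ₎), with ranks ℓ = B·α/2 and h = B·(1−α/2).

Percentile endpoints at ranks 3 and 47: θ*₍3₎ = 1.691, θ*₍47₎ = 2.524.
Basic interval reflects these around x̄:
  lower = 2 × 1.993 − 2.524 = 1.462
  upper = 2 × 1.993 − 1.691 = 2.295

(1.462, 2.295)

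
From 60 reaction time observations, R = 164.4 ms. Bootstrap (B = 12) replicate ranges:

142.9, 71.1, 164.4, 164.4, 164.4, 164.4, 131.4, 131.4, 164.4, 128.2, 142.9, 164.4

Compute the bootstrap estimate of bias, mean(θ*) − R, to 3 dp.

mean(θ*) = (142.9 + 71.1 + 164.4 + 164.4 + 164.4 + 164.4 + 131.4 + 131.4 + 164.4 + 128.2 + 142.9 + 164.4) / 12 = 144.5250
bias = 144.5250 − 164.4

bias = −19.875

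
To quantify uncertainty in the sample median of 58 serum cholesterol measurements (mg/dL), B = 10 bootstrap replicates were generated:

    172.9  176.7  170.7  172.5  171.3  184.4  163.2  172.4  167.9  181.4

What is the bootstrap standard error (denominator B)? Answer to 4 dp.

SE* = 5.8643

Bootstrap SE is the standard deviation of the 10 replicate medians.
Mean of replicates: (172.9 + 176.7 + 170.7 + 172.5 + 171.3 + 184.4 + 163.2 + 172.4 + 167.9 + 181.4) / 10 = 1733.40000 / 10 = 173.34000
Sum of squared deviations: (−0.44000)² + (+3.36000)² + (−2.64000)² + (−0.84000)² + (−2.04000)² + (+11.06000)² + (−10.14000)² + (−0.94000)² + (−5.44000)² + (+8.06000)² = 343.90400
Variance = 343.90400 / 10 = 34.39040
SE* = √34.39040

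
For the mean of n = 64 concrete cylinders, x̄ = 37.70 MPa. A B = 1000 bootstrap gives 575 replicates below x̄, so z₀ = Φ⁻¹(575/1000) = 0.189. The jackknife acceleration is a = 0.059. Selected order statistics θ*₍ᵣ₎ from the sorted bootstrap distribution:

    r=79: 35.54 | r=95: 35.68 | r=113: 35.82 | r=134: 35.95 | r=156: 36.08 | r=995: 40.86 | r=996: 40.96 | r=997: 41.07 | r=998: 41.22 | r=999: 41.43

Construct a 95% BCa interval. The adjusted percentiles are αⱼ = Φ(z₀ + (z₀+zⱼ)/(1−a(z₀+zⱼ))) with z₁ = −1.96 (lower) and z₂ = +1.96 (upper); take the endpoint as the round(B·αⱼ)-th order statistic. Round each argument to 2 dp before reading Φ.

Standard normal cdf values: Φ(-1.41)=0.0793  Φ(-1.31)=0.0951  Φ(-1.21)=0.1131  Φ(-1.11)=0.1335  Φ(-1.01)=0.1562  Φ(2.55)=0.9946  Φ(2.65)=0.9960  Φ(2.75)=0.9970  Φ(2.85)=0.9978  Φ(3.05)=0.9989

Lower: z₀ + z₁ = 0.189 + (-1.960) = -1.771; 1 − a(z₀+z₁) = 1 − (0.059)(-1.771) = 1.1045; argument = 0.189 + (-1.771)/1.1045 = -1.4145 → -1.41.
α₁ = Φ(-1.41) = 0.0793; rank = round(1000 × 0.0793) = 79; θ*₍79₎ = 35.54.
Upper: z₀ + z₂ = 2.149; 1 − a(z₀+z₂) = 0.8732; argument = 2.6500 → 2.65; α₂ = 0.9960; rank = 996; θ*₍996₎ = 40.96.

(35.54, 40.96)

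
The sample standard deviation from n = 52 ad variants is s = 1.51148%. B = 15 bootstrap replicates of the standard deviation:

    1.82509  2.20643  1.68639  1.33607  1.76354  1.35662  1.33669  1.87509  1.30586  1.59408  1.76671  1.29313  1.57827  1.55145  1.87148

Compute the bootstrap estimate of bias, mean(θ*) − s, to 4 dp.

bias = +0.1116

mean(θ*) = (1.82509 + 2.20643 + 1.68639 + 1.33607 + 1.76354 + 1.35662 + 1.33669 + 1.87509 + 1.30586 + 1.59408 + 1.76671 + 1.29313 + 1.57827 + 1.55145 + 1.87148) / 15 = 1.623127
bias = 1.623127 − 1.51148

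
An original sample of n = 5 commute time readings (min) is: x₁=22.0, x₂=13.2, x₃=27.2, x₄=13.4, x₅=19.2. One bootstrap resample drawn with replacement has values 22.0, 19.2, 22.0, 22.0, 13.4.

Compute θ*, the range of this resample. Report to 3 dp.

Range = 22.0 − 13.4 = 8.600

θ* = 8.600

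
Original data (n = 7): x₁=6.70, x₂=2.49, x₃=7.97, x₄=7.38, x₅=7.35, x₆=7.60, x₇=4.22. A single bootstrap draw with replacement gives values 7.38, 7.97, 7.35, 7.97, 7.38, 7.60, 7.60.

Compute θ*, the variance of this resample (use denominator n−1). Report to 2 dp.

θ* = 0.07

Mean = 7.6071; sum of squared deviations = 0.4327
s² = 0.4327 / 6 = 0.0721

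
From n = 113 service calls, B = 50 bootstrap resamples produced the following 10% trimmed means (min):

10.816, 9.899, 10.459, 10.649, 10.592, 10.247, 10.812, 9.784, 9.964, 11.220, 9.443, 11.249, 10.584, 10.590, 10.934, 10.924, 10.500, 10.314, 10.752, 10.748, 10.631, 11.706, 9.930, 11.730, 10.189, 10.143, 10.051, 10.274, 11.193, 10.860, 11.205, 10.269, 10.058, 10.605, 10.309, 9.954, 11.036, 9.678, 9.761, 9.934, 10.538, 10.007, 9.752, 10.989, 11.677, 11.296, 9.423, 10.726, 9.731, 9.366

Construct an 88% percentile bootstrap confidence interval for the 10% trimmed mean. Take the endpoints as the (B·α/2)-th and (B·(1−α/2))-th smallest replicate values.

(9.443, 11.296)

Sorted replicates: 9.366, 9.423, 9.443, 9.678, 9.731, 9.752, 9.761, 9.784, 9.899, 9.930, 9.934, 9.954, 9.964, 10.007, 10.051, 10.058, 10.143, 10.189, 10.247, 10.269, 10.274, 10.309, 10.314, 10.459, 10.500, 10.538, 10.584, 10.590, 10.592, 10.605, 10.631, 10.649, 10.726, 10.748, 10.752, 10.812, 10.816, 10.860, 10.924, 10.934, 10.989, 11.036, 11.193, 11.205, 11.220, 11.249, 11.296, 11.677, 11.706, 11.730
α = 0.12; lower rank = 50 × 0.060 = 3; upper rank = 50 × 0.940 = 47.
The 3rd smallest replicate is 9.443; the 47th is 11.296.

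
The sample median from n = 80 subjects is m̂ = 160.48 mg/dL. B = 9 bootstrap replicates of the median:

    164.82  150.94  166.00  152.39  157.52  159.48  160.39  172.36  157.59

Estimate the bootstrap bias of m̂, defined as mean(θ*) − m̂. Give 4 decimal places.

bias = −0.3144

mean(θ*) = (164.82 + 150.94 + 166.00 + 152.39 + 157.52 + 159.48 + 160.39 + 172.36 + 157.59) / 9 = 160.16556
bias = 160.16556 − 160.48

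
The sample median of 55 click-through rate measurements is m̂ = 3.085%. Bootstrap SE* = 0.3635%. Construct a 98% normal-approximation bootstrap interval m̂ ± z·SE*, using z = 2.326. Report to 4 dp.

(2.2395, 3.9305)

Margin = 2.326 × 0.3635 = 0.84550
Interval: 3.085 ± 0.84550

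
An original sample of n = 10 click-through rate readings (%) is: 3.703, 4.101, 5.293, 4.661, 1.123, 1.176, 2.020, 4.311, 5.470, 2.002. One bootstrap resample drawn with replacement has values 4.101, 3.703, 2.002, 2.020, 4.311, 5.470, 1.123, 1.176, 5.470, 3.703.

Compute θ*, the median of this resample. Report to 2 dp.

θ* = 3.70

Sorted: 1.123, 1.176, 2.002, 2.020, 3.703, 3.703, 4.101, 4.311, 5.470, 5.470
Median = average of the two middle values = 3.70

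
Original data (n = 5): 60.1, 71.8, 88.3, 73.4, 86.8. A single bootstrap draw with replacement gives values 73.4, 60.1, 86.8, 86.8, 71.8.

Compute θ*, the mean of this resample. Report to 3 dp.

θ* = 75.780

Mean = (73.4 + 60.1 + 86.8 + 86.8 + 71.8) / 5 = 378.90 / 5 = 75.780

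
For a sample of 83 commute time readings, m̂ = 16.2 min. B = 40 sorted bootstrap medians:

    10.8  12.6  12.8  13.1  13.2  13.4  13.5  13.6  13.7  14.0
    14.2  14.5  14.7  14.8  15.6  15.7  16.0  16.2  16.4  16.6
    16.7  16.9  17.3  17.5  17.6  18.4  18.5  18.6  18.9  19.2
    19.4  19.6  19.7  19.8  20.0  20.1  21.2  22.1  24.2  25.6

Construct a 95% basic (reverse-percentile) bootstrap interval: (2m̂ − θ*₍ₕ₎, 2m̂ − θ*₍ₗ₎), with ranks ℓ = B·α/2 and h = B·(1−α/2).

Percentile endpoints at ranks 1 and 39: θ*₍1₎ = 10.8, θ*₍39₎ = 24.2.
Basic interval reflects these around m̂:
  lower = 2 × 16.2 − 24.2 = 8.2
  upper = 2 × 16.2 − 10.8 = 21.6

(8.2, 21.6)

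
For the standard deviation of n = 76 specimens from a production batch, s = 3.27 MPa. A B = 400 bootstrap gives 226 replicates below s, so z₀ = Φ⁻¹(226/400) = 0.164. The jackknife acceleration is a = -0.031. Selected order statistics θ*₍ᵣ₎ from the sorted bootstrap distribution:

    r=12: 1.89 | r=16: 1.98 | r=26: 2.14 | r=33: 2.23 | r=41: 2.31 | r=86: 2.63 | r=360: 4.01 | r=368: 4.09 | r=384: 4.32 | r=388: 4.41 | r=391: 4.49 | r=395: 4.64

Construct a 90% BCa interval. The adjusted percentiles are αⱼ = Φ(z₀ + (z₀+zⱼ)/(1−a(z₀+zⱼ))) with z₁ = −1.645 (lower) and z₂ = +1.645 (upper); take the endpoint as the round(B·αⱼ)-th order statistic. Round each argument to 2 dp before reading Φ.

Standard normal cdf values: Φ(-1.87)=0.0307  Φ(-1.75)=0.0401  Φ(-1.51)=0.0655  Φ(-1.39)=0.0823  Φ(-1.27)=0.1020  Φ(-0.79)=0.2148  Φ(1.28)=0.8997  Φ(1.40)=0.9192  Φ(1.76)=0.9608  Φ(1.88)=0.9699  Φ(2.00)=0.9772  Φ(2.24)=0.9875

(2.23, 4.41)

Lower: z₀ + z₁ = 0.164 + (-1.645) = -1.481; 1 − a(z₀+z₁) = 1 − (-0.031)(-1.481) = 0.9541; argument = 0.164 + (-1.481)/0.9541 = -1.3883 → -1.39.
α₁ = Φ(-1.39) = 0.0823; rank = round(400 × 0.0823) = 33; θ*₍33₎ = 2.23.
Upper: z₀ + z₂ = 1.809; 1 − a(z₀+z₂) = 1.0561; argument = 1.8769 → 1.88; α₂ = 0.9699; rank = 388; θ*₍388₎ = 4.41.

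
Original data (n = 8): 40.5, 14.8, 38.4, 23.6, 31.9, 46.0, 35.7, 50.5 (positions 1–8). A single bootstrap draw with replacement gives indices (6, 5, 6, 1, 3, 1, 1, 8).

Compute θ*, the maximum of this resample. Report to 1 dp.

Resample values: 46.0, 31.9, 46.0, 40.5, 38.4, 40.5, 40.5, 50.5.
Maximum = 50.5

θ* = 50.5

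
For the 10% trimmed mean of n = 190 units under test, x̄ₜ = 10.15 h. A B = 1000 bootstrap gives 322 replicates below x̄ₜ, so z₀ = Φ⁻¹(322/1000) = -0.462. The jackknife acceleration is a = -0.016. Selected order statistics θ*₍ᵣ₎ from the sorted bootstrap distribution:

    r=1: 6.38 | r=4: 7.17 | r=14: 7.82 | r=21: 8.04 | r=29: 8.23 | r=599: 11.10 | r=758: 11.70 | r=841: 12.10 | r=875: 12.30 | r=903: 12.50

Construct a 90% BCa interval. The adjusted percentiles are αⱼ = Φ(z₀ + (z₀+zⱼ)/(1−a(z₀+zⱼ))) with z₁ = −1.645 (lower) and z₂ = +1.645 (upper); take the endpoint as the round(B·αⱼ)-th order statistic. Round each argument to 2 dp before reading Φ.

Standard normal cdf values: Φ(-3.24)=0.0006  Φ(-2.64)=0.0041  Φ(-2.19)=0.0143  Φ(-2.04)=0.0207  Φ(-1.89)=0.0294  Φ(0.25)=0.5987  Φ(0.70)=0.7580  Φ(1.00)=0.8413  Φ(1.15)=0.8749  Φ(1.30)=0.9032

Lower: z₀ + z₁ = -0.462 + (-1.645) = -2.107; 1 − a(z₀+z₁) = 1 − (-0.016)(-2.107) = 0.9663; argument = -0.462 + (-2.107)/0.9663 = -2.6425 → -2.64.
α₁ = Φ(-2.64) = 0.0041; rank = round(1000 × 0.0041) = 4; θ*₍4₎ = 7.17.
Upper: z₀ + z₂ = 1.183; 1 − a(z₀+z₂) = 1.0189; argument = 0.6990 → 0.70; α₂ = 0.7580; rank = 758; θ*₍758₎ = 11.70.

(7.17, 11.70)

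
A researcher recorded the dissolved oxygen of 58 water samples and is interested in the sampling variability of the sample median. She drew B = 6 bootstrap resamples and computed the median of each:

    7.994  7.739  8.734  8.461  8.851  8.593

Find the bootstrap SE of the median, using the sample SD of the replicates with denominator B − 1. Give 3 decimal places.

Bootstrap SE is the standard deviation of the 6 replicate medians.
Mean of replicates: (7.994 + 7.739 + 8.734 + 8.461 + 8.851 + 8.593) / 6 = 50.3720 / 6 = 8.3953
Sum of squared deviations: (−0.4013)² + (−0.6563)² + (+0.3387)² + (+0.0657)² + (+0.4557)² + (+0.1977)² = 0.9576
Variance = 0.9576 / 5 = 0.1915
SE* = √0.1915

SE* = 0.438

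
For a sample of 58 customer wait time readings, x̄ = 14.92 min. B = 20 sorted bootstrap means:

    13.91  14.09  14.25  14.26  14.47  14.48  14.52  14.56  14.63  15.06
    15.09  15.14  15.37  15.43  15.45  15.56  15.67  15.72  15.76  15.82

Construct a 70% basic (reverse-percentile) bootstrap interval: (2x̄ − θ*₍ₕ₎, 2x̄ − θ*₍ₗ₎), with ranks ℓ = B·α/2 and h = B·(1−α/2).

(14.17, 15.59)

Percentile endpoints at ranks 3 and 17: θ*₍3₎ = 14.25, θ*₍17₎ = 15.67.
Basic interval reflects these around x̄:
  lower = 2 × 14.92 − 15.67 = 14.17
  upper = 2 × 14.92 − 14.25 = 15.59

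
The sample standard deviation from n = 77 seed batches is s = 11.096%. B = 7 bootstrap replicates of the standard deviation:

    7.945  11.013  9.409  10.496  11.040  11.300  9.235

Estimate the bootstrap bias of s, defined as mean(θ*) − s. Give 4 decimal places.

mean(θ*) = (7.945 + 11.013 + 9.409 + 10.496 + 11.040 + 11.300 + 9.235) / 7 = 10.06257
bias = 10.06257 − 11.096

bias = −1.0334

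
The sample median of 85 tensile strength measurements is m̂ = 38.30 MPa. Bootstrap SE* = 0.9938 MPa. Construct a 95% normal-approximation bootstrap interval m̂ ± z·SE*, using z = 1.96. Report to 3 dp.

Margin = 1.96 × 0.9938 = 1.9478
Interval: 38.30 ± 1.9478

(36.352, 40.248)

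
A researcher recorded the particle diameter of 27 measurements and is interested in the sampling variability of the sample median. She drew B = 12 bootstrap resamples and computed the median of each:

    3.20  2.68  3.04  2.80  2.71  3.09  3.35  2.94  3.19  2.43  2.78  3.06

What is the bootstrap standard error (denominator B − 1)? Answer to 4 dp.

SE* = 0.2647

Bootstrap SE is the standard deviation of the 12 replicate medians.
Mean of replicates: (3.20 + 2.68 + 3.04 + 2.80 + 2.71 + 3.09 + 3.35 + 2.94 + 3.19 + 2.43 + 2.78 + 3.06) / 12 = 35.27000 / 12 = 2.93917
Sum of squared deviations: (+0.26083)² + (−0.25917)² + (+0.10083)² + (−0.13917)² + (−0.22917)² + (+0.15083)² + (+0.41083)² + (+0.00083)² + (+0.25083)² + (−0.50917)² + (−0.15917)² + (+0.12083)² = 0.77089
Variance = 0.77089 / 11 = 0.07008
SE* = √0.07008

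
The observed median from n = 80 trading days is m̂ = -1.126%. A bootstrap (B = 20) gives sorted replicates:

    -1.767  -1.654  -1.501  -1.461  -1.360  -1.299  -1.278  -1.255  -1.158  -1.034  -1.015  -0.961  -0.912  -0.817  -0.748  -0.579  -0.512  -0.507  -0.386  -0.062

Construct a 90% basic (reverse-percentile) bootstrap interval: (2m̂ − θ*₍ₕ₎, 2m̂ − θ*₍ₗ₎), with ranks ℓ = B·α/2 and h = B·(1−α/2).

(-1.866, -0.485)

Percentile endpoints at ranks 1 and 19: θ*₍1₎ = -1.767, θ*₍19₎ = -0.386.
Basic interval reflects these around m̂:
  lower = 2 × -1.126 − -0.386 = -1.866
  upper = 2 × -1.126 − -1.767 = -0.485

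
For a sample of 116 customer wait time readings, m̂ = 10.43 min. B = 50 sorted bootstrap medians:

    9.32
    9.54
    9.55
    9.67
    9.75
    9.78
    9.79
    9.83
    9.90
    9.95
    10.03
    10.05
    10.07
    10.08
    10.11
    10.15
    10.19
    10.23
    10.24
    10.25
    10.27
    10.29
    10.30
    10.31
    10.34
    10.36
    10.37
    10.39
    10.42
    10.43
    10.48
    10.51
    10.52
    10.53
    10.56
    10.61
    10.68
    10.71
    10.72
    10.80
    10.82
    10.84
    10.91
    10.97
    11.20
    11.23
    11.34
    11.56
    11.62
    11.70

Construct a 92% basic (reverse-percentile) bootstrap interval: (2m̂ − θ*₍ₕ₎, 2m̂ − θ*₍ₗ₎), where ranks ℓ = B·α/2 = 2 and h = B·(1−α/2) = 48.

Percentile endpoints at ranks 2 and 48: θ*₍2₎ = 9.54, θ*₍48₎ = 11.56.
Basic interval reflects these around m̂:
  lower = 2 × 10.43 − 11.56 = 9.30
  upper = 2 × 10.43 − 9.54 = 11.32

(9.30, 11.32)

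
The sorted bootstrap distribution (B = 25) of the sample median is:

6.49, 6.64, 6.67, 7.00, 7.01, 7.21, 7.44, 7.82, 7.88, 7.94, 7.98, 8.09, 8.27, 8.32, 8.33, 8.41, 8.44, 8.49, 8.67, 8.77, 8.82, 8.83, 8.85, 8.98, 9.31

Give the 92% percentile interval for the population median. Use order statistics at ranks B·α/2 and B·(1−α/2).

α = 0.08; lower rank = 25 × 0.040 = 1; upper rank = 25 × 0.960 = 24.
The 1st smallest replicate is 6.49; the 24th is 8.98.

(6.49, 8.98)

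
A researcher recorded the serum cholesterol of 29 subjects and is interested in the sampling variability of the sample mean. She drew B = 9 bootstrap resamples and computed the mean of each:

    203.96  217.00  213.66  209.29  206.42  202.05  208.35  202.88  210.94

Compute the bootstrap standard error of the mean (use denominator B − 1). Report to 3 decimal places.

SE* = 5.040

Bootstrap SE is the standard deviation of the 9 replicate means.
Mean of replicates: (203.96 + 217.00 + 213.66 + 209.29 + 206.42 + 202.05 + 208.35 + 202.88 + 210.94) / 9 = 1874.5500 / 9 = 208.2833
Sum of squared deviations: (−4.3233)² + (+8.7167)² + (+5.3767)² + (+1.0067)² + (−1.8633)² + (−6.2333)² + (+0.0667)² + (−5.4033)² + (+2.6567)² = 203.1782
Variance = 203.1782 / 8 = 25.3973
SE* = √25.3973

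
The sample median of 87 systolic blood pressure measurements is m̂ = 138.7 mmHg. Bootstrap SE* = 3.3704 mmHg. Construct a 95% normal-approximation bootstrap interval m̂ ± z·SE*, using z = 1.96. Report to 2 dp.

Margin = 1.96 × 3.3704 = 6.606
Interval: 138.7 ± 6.606

(132.09, 145.31)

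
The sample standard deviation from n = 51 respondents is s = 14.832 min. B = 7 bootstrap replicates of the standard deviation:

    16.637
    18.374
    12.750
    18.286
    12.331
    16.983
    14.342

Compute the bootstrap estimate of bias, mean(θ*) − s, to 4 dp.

mean(θ*) = (16.637 + 18.374 + 12.750 + 18.286 + 12.331 + 16.983 + 14.342) / 7 = 15.67186
bias = 15.67186 − 14.832

bias = +0.8399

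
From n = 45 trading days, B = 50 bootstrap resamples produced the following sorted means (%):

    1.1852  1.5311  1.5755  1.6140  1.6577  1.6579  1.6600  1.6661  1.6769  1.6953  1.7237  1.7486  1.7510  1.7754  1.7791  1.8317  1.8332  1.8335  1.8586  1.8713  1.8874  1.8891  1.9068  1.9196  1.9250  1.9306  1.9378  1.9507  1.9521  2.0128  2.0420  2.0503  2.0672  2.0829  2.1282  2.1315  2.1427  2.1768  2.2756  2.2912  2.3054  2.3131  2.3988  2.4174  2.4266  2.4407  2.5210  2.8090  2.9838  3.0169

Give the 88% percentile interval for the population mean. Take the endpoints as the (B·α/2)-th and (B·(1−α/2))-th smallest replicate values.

(1.5755, 2.5210)

α = 0.12; lower rank = 50 × 0.060 = 3; upper rank = 50 × 0.940 = 47.
The 3rd smallest replicate is 1.5755; the 47th is 2.5210.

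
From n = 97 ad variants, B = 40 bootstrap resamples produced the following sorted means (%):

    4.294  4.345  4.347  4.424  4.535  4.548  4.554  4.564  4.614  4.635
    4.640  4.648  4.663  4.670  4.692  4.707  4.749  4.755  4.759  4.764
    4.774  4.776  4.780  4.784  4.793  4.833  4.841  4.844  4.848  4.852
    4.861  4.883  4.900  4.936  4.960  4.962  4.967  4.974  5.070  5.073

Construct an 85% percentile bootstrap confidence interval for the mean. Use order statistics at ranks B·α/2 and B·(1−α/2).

(4.347, 4.967)

α = 0.15; lower rank = 40 × 0.075 = 3; upper rank = 40 × 0.925 = 37.
The 3rd smallest replicate is 4.347; the 37th is 4.967.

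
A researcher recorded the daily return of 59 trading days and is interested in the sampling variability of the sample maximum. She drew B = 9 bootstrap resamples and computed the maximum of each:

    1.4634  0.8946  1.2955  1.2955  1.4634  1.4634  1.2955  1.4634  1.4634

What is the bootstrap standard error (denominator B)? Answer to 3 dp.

SE* = 0.176

Bootstrap SE is the standard deviation of the 9 replicate maximums.
Mean of replicates: (1.4634 + 0.8946 + 1.2955 + 1.2955 + 1.4634 + 1.4634 + 1.2955 + 1.4634 + 1.4634) / 9 = 12.09810 / 9 = 1.34423
Sum of squared deviations: (+0.11917)² + (−0.44963)² + (−0.04873)² + (−0.04873)² + (+0.11917)² + (+0.11917)² + (−0.04873)² + (+0.11917)² + (+0.11917)² = 0.28030
Variance = 0.28030 / 9 = 0.03114
SE* = √0.03114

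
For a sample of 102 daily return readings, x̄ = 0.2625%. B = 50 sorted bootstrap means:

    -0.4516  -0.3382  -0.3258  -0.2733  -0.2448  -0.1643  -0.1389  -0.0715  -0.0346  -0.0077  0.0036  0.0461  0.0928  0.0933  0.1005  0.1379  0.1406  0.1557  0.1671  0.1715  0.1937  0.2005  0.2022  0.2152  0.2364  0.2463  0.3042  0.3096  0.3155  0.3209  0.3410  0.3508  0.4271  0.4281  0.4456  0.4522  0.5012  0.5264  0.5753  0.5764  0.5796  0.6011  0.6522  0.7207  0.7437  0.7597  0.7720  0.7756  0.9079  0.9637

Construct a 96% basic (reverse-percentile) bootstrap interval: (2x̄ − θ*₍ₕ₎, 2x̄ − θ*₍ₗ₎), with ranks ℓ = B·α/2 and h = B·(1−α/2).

(-0.3829, 0.9766)

Percentile endpoints at ranks 1 and 49: θ*₍1₎ = -0.4516, θ*₍49₎ = 0.9079.
Basic interval reflects these around x̄:
  lower = 2 × 0.2625 − 0.9079 = -0.3829
  upper = 2 × 0.2625 − -0.4516 = 0.9766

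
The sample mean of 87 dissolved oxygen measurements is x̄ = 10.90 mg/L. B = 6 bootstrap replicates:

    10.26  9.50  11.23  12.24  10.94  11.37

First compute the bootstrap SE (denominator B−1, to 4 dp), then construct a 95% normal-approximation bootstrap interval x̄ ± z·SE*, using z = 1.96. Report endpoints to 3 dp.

(9.042, 12.758)

Mean of replicates = 10.9233; sum of squared deviations = 4.4933; SE* = √(4.4933/5) = 0.9480
Margin = 1.96 × 0.9480 = 1.8581
Interval: 10.90 ± 1.8581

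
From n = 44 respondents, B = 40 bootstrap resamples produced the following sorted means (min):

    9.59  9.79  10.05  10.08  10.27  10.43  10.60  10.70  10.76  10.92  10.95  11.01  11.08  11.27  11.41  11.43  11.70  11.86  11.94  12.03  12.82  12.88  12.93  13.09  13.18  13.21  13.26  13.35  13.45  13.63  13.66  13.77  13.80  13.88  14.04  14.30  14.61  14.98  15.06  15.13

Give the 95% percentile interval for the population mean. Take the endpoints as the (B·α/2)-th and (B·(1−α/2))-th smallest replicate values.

(9.59, 15.06)

α = 0.05; lower rank = 40 × 0.025 = 1; upper rank = 40 × 0.975 = 39.
The 1st smallest replicate is 9.59; the 39th is 15.06.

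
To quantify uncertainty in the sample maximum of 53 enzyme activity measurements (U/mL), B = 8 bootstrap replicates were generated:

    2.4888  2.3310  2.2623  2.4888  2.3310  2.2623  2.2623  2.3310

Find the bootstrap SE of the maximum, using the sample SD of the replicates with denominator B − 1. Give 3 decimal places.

SE* = 0.094

Bootstrap SE is the standard deviation of the 8 replicate maximums.
Mean of replicates: (2.4888 + 2.3310 + 2.2623 + 2.4888 + 2.3310 + 2.2623 + 2.2623 + 2.3310) / 8 = 18.75750 / 8 = 2.34469
Sum of squared deviations: (+0.14411)² + (−0.01369)² + (−0.08239)² + (+0.14411)² + (−0.01369)² + (−0.08239)² + (−0.08239)² + (−0.01369)² = 0.06246
Variance = 0.06246 / 7 = 0.00892
SE* = √0.00892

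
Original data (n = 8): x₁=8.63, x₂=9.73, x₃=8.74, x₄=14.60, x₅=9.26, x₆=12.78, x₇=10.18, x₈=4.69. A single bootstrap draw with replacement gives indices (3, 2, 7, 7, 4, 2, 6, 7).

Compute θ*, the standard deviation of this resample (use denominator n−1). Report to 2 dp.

θ* = 1.93

Resample values: 8.74, 9.73, 10.18, 10.18, 14.60, 9.73, 12.78, 10.18.
Mean = 10.7650; sum of squared deviations = 26.0372
s² = 26.0372 / 7 = 3.7196
s = √3.7196 = 1.93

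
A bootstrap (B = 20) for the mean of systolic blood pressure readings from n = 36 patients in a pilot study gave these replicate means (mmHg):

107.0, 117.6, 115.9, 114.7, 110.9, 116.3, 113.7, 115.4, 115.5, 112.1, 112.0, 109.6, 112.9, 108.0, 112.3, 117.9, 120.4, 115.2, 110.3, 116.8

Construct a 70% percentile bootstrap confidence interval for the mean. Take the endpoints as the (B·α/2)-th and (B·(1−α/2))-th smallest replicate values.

(109.6, 116.8)

Sorted replicates: 107.0, 108.0, 109.6, 110.3, 110.9, 112.0, 112.1, 112.3, 112.9, 113.7, 114.7, 115.2, 115.4, 115.5, 115.9, 116.3, 116.8, 117.6, 117.9, 120.4
α = 0.30; lower rank = 20 × 0.150 = 3; upper rank = 20 × 0.850 = 17.
The 3rd smallest replicate is 109.6; the 17th is 116.8.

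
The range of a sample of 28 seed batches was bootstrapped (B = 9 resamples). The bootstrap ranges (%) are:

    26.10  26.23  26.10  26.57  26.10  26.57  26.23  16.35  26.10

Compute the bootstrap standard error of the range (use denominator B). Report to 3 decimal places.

SE* = 3.117

Bootstrap SE is the standard deviation of the 9 replicate ranges.
Mean of replicates: (26.10 + 26.23 + 26.10 + 26.57 + 26.10 + 26.57 + 26.23 + 16.35 + 26.10) / 9 = 226.3500 / 9 = 25.1500
Sum of squared deviations: (+0.9500)² + (+1.0800)² + (+0.9500)² + (+1.4200)² + (+0.9500)² + (+1.4200)² + (+1.0800)² + (−8.8000)² + (+0.9500)² = 87.4156
Variance = 87.4156 / 9 = 9.7128
SE* = √9.7128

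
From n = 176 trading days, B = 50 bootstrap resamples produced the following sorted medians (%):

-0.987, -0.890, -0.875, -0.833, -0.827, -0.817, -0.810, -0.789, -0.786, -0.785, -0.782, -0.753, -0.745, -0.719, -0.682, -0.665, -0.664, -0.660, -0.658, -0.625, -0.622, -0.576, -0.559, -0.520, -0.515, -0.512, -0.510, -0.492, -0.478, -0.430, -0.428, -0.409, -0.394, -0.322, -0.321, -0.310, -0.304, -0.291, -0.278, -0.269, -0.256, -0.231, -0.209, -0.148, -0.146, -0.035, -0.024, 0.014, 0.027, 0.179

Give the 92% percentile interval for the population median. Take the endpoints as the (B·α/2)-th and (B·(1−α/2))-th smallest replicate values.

(-0.890, 0.014)

α = 0.08; lower rank = 50 × 0.040 = 2; upper rank = 50 × 0.960 = 48.
The 2nd smallest replicate is -0.890; the 48th is 0.014.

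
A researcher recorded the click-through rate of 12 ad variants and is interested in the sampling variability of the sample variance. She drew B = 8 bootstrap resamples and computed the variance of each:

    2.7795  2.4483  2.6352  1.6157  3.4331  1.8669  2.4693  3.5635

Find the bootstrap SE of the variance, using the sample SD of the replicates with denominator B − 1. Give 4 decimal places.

Bootstrap SE is the standard deviation of the 8 replicate variances.
Mean of replicates: (2.7795 + 2.4483 + 2.6352 + 1.6157 + 3.4331 + 1.8669 + 2.4693 + 3.5635) / 8 = 20.81150 / 8 = 2.60144
Sum of squared deviations: (+0.17806)² + (−0.15314)² + (+0.03376)² + (−0.98574)² + (+0.83166)² + (−0.73454)² + (−0.13214)² + (+0.96206)² = 3.20221
Variance = 3.20221 / 7 = 0.45746
SE* = √0.45746

SE* = 0.6764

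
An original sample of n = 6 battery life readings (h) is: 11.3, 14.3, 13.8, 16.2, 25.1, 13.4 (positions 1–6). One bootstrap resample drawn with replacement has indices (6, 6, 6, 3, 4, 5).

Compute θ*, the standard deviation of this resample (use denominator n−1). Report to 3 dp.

θ* = 4.645

Resample values: 13.4, 13.4, 13.4, 13.8, 16.2, 25.1.
Mean = 15.8833; sum of squared deviations = 107.8883
s² = 107.8883 / 5 = 21.5777
s = √21.5777 = 4.645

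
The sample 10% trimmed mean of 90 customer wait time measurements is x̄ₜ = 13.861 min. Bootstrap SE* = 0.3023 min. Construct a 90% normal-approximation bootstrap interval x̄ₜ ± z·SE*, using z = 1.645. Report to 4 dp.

Margin = 1.645 × 0.3023 = 0.49728
Interval: 13.861 ± 0.49728

(13.3637, 14.3583)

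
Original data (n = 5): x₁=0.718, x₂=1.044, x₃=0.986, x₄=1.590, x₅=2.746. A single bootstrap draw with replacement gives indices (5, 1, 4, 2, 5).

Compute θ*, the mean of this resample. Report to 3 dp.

θ* = 1.769

Resample values: 2.746, 0.718, 1.590, 1.044, 2.746.
Mean = (2.746 + 0.718 + 1.590 + 1.044 + 2.746) / 5 = 8.8440 / 5 = 1.769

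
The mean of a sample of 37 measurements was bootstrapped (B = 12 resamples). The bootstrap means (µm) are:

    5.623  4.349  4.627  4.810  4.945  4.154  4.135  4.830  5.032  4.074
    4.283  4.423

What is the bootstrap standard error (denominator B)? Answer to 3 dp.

SE* = 0.441

Bootstrap SE is the standard deviation of the 12 replicate means.
Mean of replicates: (5.623 + 4.349 + 4.627 + 4.810 + 4.945 + 4.154 + 4.135 + 4.830 + 5.032 + 4.074 + 4.283 + 4.423) / 12 = 55.2850 / 12 = 4.6071
Sum of squared deviations: (+1.0159)² + (−0.2581)² + (+0.0199)² + (+0.2029)² + (+0.3379)² + (−0.4531)² + (−0.4721)² + (+0.2229)² + (+0.4249)² + (−0.5331)² + (−0.3241)² + (−0.1841)² = 2.3359
Variance = 2.3359 / 12 = 0.1947
SE* = √0.1947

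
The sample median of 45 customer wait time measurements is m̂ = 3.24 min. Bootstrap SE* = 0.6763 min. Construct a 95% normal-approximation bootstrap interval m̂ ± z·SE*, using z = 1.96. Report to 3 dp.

Margin = 1.96 × 0.6763 = 1.3255
Interval: 3.24 ± 1.3255

(1.914, 4.566)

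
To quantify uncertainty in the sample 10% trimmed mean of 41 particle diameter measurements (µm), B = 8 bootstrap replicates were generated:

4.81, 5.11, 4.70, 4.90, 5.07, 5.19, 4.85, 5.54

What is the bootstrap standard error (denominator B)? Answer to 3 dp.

Bootstrap SE is the standard deviation of the 8 replicate 10% trimmed means.
Mean of replicates: (4.81 + 5.11 + 4.70 + 4.90 + 5.07 + 5.19 + 4.85 + 5.54) / 8 = 40.1700 / 8 = 5.0213
Sum of squared deviations: (−0.2113)² + (+0.0888)² + (−0.3213)² + (−0.1212)² + (+0.0488)² + (+0.1688)² + (−0.1713)² + (+0.5187)² = 0.4997
Variance = 0.4997 / 8 = 0.0625
SE* = √0.0625

SE* = 0.250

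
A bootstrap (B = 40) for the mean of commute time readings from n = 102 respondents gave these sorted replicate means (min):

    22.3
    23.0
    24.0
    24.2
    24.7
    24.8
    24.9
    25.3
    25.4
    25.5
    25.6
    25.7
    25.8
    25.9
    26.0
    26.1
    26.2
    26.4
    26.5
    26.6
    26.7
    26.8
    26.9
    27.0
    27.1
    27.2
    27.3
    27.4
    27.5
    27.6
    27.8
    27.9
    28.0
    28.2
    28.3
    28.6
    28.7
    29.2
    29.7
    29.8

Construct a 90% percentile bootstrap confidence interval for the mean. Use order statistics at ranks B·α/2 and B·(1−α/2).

α = 0.10; lower rank = 40 × 0.050 = 2; upper rank = 40 × 0.950 = 38.
The 2nd smallest replicate is 23.0; the 38th is 29.2.

(23.0, 29.2)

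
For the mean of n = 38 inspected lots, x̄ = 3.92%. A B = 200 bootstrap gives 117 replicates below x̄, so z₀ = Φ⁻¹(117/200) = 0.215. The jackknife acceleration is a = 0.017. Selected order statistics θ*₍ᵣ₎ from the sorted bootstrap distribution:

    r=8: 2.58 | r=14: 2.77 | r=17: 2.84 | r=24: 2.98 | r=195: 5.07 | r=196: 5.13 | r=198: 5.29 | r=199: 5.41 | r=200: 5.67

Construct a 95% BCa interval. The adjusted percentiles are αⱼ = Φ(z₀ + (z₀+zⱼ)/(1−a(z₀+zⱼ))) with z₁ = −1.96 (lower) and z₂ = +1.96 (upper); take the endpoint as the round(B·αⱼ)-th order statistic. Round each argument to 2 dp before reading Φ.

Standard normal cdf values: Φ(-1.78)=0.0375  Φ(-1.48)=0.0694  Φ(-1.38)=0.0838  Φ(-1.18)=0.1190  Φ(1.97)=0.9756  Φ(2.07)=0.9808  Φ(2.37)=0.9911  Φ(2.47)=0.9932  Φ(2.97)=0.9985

Lower: z₀ + z₁ = 0.215 + (-1.960) = -1.745; 1 − a(z₀+z₁) = 1 − (0.017)(-1.745) = 1.0297; argument = 0.215 + (-1.745)/1.0297 = -1.4797 → -1.48.
α₁ = Φ(-1.48) = 0.0694; rank = round(200 × 0.0694) = 14; θ*₍14₎ = 2.77.
Upper: z₀ + z₂ = 2.175; 1 − a(z₀+z₂) = 0.9630; argument = 2.4735 → 2.47; α₂ = 0.9932; rank = 199; θ*₍199₎ = 5.41.

(2.77, 5.41)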